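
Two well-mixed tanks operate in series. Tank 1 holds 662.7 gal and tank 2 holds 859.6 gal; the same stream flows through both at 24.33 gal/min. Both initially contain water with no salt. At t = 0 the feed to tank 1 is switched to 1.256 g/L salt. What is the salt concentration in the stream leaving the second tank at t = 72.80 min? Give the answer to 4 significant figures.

0.8494 g/L

Species balance on tank i: dCᵢ/dt = (Cᵢ₋₁ − Cᵢ)/τᵢ with τᵢ = Vᵢ/Q.
τ₁ = 662.7/24.33 = 27.2380 min; τ₂ = 859.6/24.33 = 35.3309 min.
Tank 1: C₁ = C_in(1 − e^(−t/τ₁)). Tank 2 (τ₁ ≠ τ₂): C₂ = C_in[1 − (τ₁ e^(−t/τ₁) − τ₂ e^(−t/τ₂))/(τ₁ − τ₂)].
At t = 72.80: e^(−t/τ₁) = 0.0690628, e^(−t/τ₂) = 0.127388.
C₂ = 1.256·[1 − (27.2380·0.0690628 − 35.3309·0.127388)/(-8.09289)] = 1.256·0.676311 = 0.849446 g/L.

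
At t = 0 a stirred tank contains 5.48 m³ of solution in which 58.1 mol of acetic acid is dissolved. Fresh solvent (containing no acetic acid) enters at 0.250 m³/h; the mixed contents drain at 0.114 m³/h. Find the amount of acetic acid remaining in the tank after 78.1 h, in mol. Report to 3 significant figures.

23.5 mol

Let m(t) be the amount of acetic acid. Volume: V(t) = V₀ + (Q_in − Q_out) t = 5.48 + 0.13600 t; V(78.1) = 16.102 m³.
No acetic acid enters, so dm/dt = −Q_out · (m/V).
dm/m = −Q_out dt/(V₀ + 0.13600 t); integrating gives ln(m/m₀) = −(Q_out/(Q_in−Q_out)) ln(V/V₀).
m = m₀ (V₀/V)^(Q_out/(Q_in−Q_out)) = 58.1 × (5.48/16.102)^(0.83824) = 23.540 mol.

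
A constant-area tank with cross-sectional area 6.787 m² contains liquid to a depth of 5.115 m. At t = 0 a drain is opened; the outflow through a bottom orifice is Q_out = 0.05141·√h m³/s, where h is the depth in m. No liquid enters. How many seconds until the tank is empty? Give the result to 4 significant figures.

597.1 s

With no inflow, A dh/dt = −0.05141 √h.
Separate and integrate: 2(√h − √h₀) = −(0.05141/A) t.
Set h = 0: 2√h₀ = (0.05141/A) t_empty ⇒ t_empty = 2A√h₀/0.05141.
t_empty = 2·6.787·√5.115/0.05141 = 13.5740·2.26164/0.05141 = 597.149 s.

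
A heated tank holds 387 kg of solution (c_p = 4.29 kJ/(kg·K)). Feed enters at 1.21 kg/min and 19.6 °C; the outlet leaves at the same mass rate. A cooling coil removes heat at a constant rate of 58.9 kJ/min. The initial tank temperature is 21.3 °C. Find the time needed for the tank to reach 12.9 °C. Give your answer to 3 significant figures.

330 min

M c_p dT/dt = ṁ c_p (T_in − T) − Q̇.
τ = M/ṁ = 319.83 min; T_ss = T_in − Q̇/(ṁ c_p) = 8.2532 °C.
T(t) = T_ss + (T₀ − T_ss) e^(−t/τ). Set T = 12.9:
e^(−t/τ) = (12.9 − 8.2532)/(21.3 − 8.2532) = 0.35616
t = −319.83 · ln(0.35616) = 330.19 min.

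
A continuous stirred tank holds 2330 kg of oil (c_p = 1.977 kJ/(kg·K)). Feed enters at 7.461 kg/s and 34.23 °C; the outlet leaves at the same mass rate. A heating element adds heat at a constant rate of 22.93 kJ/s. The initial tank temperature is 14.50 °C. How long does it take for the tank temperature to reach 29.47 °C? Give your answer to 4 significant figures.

379.5 s

Energy balance: M c_p dT/dt = ṁ c_p (T_in − T) + 22.93.
τ = M/ṁ = 312.291 s; T_ss = T_in + Q̇/(ṁ c_p) = 35.7845 °C.
T(t) = T_ss + (T₀ − T_ss) e^(−t/τ). Set T = 29.47:
e^(−t/τ) = (29.47 − 35.7845)/(14.50 − 35.7845) = 0.296672
t = −312.291 · ln(0.296672) = 379.473 s.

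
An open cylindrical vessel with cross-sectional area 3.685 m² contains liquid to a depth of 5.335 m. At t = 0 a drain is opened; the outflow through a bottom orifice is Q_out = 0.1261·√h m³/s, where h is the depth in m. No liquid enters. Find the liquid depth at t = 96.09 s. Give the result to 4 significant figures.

0.4431 m

A dh/dt = −Q_out = −0.1261 √h.
This is separable: 2 d(√h)/dt = −0.1261/A, so √h = √h₀ − (0.1261/(2A)) t.
√h = √5.335 − 0.1261·96.09/(2·3.685) = 2.30976 − 1.64409 = 0.665671.
h = 0.665671² = 0.443118 m.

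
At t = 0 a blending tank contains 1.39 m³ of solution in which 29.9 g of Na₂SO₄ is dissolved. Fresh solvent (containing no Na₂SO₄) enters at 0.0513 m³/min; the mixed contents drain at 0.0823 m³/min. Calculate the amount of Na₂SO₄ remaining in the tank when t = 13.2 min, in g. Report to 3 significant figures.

11.8 g

Let m(t) be the amount of Na₂SO₄. Volume: V(t) = V₀ + (Q_in − Q_out) t = 1.39 − 0.031000 t; V(13.2) = 0.98080 m³.
Species balance (pure solvent in): dm/dt = −Q_out · m/V(t).
dm/m = −Q_out dt/(V₀ − 0.031000 t); integrating gives ln(m/m₀) = −(Q_out/(Q_in−Q_out)) ln(V/V₀).
m = m₀ (V₀/V)^(Q_out/(Q_in−Q_out)) = 29.9 × (1.39/0.98080)^(-2.6548) = 11.848 g.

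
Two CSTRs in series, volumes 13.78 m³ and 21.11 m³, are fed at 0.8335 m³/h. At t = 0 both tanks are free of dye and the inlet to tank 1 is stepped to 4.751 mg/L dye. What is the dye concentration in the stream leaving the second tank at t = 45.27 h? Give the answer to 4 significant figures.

Species balance on tank i: dCᵢ/dt = (Cᵢ₋₁ − Cᵢ)/τᵢ with τᵢ = Vᵢ/Q.
τ₁ = 13.78/0.8335 = 16.5327 h; τ₂ = 21.11/0.8335 = 25.3269 h.
Solving the cascade with C₁(0)=C₂(0)=0 gives C₂(t) = C_in[1 − (τ₁ e^(−t/τ₁) − τ₂ e^(−t/τ₂))/(τ₁ − τ₂)].
At t = 45.27: e^(−t/τ₁) = 0.0646860, e^(−t/τ₂) = 0.167391.
C₂ = 4.751·[1 − (16.5327·0.0646860 − 25.3269·0.167391)/(-8.79424)] = 4.751·0.639530 = 3.03841 mg/L.

3.038 mg/L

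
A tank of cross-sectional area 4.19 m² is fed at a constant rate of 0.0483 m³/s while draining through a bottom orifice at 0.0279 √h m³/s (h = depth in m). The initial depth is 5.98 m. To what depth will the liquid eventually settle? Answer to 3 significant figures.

Unsteady balance on liquid volume: A dh/dt = Q_in − 0.0279 √h. At steady state dh/dt = 0:
Q_in = 0.0279 √h_ss ⇒ √h_ss = 0.0483/0.0279 = 1.7312.
h_ss = 1.7312² = 2.9970 m. (Since h₀ = 5.98 m > h_ss, the level will fall toward this value.)

3.00 m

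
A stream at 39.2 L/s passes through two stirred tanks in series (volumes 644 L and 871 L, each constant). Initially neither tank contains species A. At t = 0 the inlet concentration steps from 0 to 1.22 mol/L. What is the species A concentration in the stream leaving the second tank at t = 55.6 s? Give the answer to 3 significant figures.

Each tank obeys Vᵢ dCᵢ/dt = Q(Cᵢ₋₁ − Cᵢ), so τᵢ = Vᵢ/Q.
τ₁ = 644/39.2 = 16.429 s; τ₂ = 871/39.2 = 22.219 s.
Tank 1: C₁ = C_in(1 − e^(−t/τ₁)). Tank 2 (τ₁ ≠ τ₂): C₂ = C_in[1 − (τ₁ e^(−t/τ₁) − τ₂ e^(−t/τ₂))/(τ₁ − τ₂)].
At t = 55.6: e^(−t/τ₁) = 0.033900, e^(−t/τ₂) = 0.081895.
C₂ = 1.22·[1 − (16.429·0.033900 − 22.219·0.081895)/(-5.7908)] = 1.22·0.78194 = 0.95397 mol/L.

0.954 mol/L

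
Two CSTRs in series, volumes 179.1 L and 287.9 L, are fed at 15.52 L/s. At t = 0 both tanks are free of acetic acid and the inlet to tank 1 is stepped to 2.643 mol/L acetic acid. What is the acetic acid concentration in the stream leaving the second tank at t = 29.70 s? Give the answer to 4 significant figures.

1.564 mol/L

Species balance on tank i: dCᵢ/dt = (Cᵢ₋₁ − Cᵢ)/τᵢ with τᵢ = Vᵢ/Q.
τ₁ = 179.1/15.52 = 11.5399 s; τ₂ = 287.9/15.52 = 18.5503 s.
Tank 1: C₁ = C_in(1 − e^(−t/τ₁)). Tank 2 (τ₁ ≠ τ₂): C₂ = C_in[1 − (τ₁ e^(−t/τ₁) − τ₂ e^(−t/τ₂))/(τ₁ − τ₂)].
At t = 29.70: e^(−t/τ₁) = 0.0762553, e^(−t/τ₂) = 0.201683.
C₂ = 2.643·[1 − (11.5399·0.0762553 − 18.5503·0.201683)/(-7.01031)] = 2.643·0.591844 = 1.56424 mol/L.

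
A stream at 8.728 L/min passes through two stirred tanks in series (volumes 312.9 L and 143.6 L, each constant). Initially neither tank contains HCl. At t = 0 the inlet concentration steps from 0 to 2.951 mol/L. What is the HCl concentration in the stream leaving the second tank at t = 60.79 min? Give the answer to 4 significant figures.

Each tank obeys Vᵢ dCᵢ/dt = Q(Cᵢ₋₁ − Cᵢ), so τᵢ = Vᵢ/Q.
τ₁ = 312.9/8.728 = 35.8501 min; τ₂ = 143.6/8.728 = 16.4528 min.
Solving the cascade with C₁(0)=C₂(0)=0 gives C₂(t) = C_in[1 − (τ₁ e^(−t/τ₁) − τ₂ e^(−t/τ₂))/(τ₁ − τ₂)].
At t = 60.79: e^(−t/τ₁) = 0.183476, e^(−t/τ₂) = 0.0248521.
C₂ = 2.951·[1 − (35.8501·0.183476 − 16.4528·0.0248521)/(19.3973)] = 2.951·0.681979 = 2.01252 mol/L.

2.013 mol/L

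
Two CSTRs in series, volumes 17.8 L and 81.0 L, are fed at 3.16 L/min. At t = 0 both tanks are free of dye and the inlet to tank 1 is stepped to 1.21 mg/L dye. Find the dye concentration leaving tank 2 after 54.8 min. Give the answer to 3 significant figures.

1.03 mg/L

Time constants: τᵢ = Vᵢ/Q for each well-mixed tank.
τ₁ = 17.8/3.16 = 5.6329 min; τ₂ = 81.0/3.16 = 25.633 min.
Tank 1: C₁ = C_in(1 − e^(−t/τ₁)). Tank 2 (τ₁ ≠ τ₂): C₂ = C_in[1 − (τ₁ e^(−t/τ₁) − τ₂ e^(−t/τ₂))/(τ₁ − τ₂)].
At t = 54.8: e^(−t/τ₁) = 5.9559e-05, e^(−t/τ₂) = 0.11790.
C₂ = 1.21·[1 − (5.6329·5.9559e-05 − 25.633·0.11790)/(-20.000)] = 1.21·0.84890 = 1.0272 mg/L.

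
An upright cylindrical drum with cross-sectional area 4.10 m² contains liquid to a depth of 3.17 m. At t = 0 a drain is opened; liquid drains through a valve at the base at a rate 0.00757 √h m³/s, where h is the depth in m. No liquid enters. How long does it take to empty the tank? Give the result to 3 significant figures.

With no inflow, A dh/dt = −0.00757 √h.
∫ h^(−1/2) dh = −(0.00757/A) ∫ dt, giving 2√h = 2√h₀ − (0.00757/A) t.
Tank is empty when √h = 0: t_empty = 2A√h₀/0.00757.
t_empty = 2·4.10·√3.17/0.00757 = 8.2000·1.7804/0.00757 = 1928.6 s.

1930 s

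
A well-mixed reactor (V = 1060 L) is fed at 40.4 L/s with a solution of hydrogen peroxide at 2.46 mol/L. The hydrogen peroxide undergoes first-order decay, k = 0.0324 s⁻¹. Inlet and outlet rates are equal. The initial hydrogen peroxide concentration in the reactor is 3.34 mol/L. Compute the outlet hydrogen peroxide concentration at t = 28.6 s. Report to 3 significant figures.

1.60 mol/L

Species balance: V dC/dt = Q C_in − Q C − k V C.
dC/dt = (Q/V) C_in − (Q/V + k) C; effective rate a = Q/V + k = 0.038113 + 0.0324 = 0.070513 s⁻¹.
C_ss = Q C_in/(Q + kV) = 1.3297 mol/L; C(t) = C_ss + (C₀ − C_ss) e^(−a t).
C(28.6) = 1.3297 + (2.0103)·e^(−0.070513·28.6) = 1.3297 + (2.0103)·0.13310 = 1.5972 mol/L.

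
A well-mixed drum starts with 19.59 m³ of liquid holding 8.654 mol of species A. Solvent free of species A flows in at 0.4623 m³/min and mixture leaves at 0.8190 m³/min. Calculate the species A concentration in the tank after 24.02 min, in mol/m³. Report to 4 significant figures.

0.2096 mol/m³

Let m(t) be the amount of species A. Volume: V(t) = V₀ + (Q_in − Q_out) t = 19.59 − 0.356700 t; V(24.02) = 11.0221 m³.
Species balance (pure solvent in): dm/dt = −Q_out · m/V(t).
Separate: dm/m = −Q_out dt/V(t) ⇒ ln(m/m₀) = −(Q_out/(Q_in−Q_out)) ln(V/V₀).
m = m₀ (V₀/V)^(Q_out/(Q_in−Q_out)) = 8.654 × (19.59/11.0221)^(-2.29605) = 2.31063 mol.
C = m/V = 2.31063/11.0221 = 0.209637 mol/m³.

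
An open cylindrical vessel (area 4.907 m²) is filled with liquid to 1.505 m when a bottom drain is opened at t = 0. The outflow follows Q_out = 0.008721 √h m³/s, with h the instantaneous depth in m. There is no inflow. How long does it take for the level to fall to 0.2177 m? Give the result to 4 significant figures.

A dh/dt = −Q_out = −0.008721 √h.
This is separable: 2 d(√h)/dt = −0.008721/A, so √h = √h₀ − (0.008721/(2A)) t.
t = 2A(√h₀ − √h)/0.008721 = 2·4.907·(√1.505 − √0.2177)/0.008721
  = 9.81400 × (1.22678 − 0.466583) / 0.008721 = 855.477 s.

855.5 s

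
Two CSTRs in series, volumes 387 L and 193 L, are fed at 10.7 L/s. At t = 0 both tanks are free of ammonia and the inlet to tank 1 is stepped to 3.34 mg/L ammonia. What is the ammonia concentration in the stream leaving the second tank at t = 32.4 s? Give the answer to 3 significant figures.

1.17 mg/L

Species balance on tank i: dCᵢ/dt = (Cᵢ₋₁ − Cᵢ)/τᵢ with τᵢ = Vᵢ/Q.
τ₁ = 387/10.7 = 36.168 s; τ₂ = 193/10.7 = 18.037 s.
Tank 1: C₁ = C_in(1 − e^(−t/τ₁)). Tank 2 (τ₁ ≠ τ₂): C₂ = C_in[1 − (τ₁ e^(−t/τ₁) − τ₂ e^(−t/τ₂))/(τ₁ − τ₂)].
At t = 32.4: e^(−t/τ₁) = 0.40828, e^(−t/τ₂) = 0.16592.
C₂ = 3.34·[1 − (36.168·0.40828 − 18.037·0.16592)/(18.131)] = 3.34·0.35062 = 1.1711 mg/L.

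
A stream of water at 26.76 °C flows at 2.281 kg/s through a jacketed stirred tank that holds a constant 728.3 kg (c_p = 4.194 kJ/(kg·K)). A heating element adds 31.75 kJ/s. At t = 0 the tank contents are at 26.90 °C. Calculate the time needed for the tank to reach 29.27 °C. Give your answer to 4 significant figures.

437.0 s

M c_p dT/dt = ṁ c_p (T_in − T) + Q̇.
τ = M/ṁ = 319.290 s; T_ss = T_in + Q̇/(ṁ c_p) = 30.0789 °C.
T(t) = T_ss + (T₀ − T_ss) e^(−t/τ). Set T = 29.27:
e^(−t/τ) = (29.27 − 30.0789)/(26.90 − 30.0789) = 0.254452
t = −319.290 · ln(0.254452) = 436.994 s.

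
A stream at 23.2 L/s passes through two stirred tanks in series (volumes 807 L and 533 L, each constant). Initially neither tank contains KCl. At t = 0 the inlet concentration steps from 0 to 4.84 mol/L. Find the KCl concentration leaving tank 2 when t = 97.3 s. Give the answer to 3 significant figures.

4.11 mol/L

Time constants: τᵢ = Vᵢ/Q for each well-mixed tank.
τ₁ = 807/23.2 = 34.784 s; τ₂ = 533/23.2 = 22.974 s.
Solving the cascade with C₁(0)=C₂(0)=0 gives C₂(t) = C_in[1 − (τ₁ e^(−t/τ₁) − τ₂ e^(−t/τ₂))/(τ₁ − τ₂)].
At t = 97.3: e^(−t/τ₁) = 0.060979, e^(−t/τ₂) = 0.014477.
C₂ = 4.84·[1 − (34.784·0.060979 − 22.974·0.014477)/(11.810)] = 4.84·0.84856 = 4.1070 mol/L.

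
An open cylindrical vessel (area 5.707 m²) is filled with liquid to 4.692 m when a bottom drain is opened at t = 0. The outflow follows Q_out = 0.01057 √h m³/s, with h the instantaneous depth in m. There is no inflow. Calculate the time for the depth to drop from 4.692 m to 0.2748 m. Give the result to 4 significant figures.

1773 s

With no inflow, A dh/dt = −0.01057 √h.
Separate and integrate: 2(√h − √h₀) = −(0.01057/A) t.
t = 2A(√h₀ − √h)/0.01057 = 2·5.707·(√4.692 − √0.2748)/0.01057
  = 11.4140 × (2.16610 − 0.524214) / 0.01057 = 1772.99 s.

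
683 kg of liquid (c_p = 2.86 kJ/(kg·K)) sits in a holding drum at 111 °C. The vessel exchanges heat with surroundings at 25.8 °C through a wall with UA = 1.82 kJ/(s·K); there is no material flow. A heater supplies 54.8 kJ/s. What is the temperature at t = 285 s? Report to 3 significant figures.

M c_p dT/dt = −UA(T − T_amb) + Q̇.
dT/dt = (T_ss − T)/τ with T_ss = T_amb + Q̇/UA = 25.8 + 54.8/1.82 = 55.910 °C, τ = M c_p/UA = 683·2.86/1.82 = 1073.3 s.
This is linear first-order; T(t) = T_ss + (T₀ − T_ss) e^(−t/τ).
T(285) = 55.910 + (55.090)·0.76679 = 98.153 °C.

98.2 °C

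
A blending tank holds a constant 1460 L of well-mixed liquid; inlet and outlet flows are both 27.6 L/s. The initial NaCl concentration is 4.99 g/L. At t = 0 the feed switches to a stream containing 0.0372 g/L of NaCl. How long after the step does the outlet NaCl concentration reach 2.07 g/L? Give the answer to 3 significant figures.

47.1 s

Species balance on the tank: V dC/dt = Q(C_in − C), so τ = V/Q = 52.899 s.
C(t) = C_in + (C₀ − C_in) e^(−t/τ). Set C = 2.07 and solve for t:
e^(−t/τ) = (C − C_in)/(C₀ − C_in) = (2.07 − 0.0372)/(4.99 − 0.0372) = 0.41043
t = −τ ln(…) = 52.899 × 0.89054 = 47.108 s.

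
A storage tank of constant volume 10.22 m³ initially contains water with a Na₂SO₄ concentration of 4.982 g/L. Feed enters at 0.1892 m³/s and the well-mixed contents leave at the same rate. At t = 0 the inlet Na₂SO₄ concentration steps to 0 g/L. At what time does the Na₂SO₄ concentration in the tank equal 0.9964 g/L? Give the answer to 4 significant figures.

Species balance: V dC/dt = Q(C_in − C) ⇒ τ = V/Q = 54.0169 s.
C(t) = C_in + (C₀ − C_in) e^(−t/τ). Set C = 0.9964 and solve for t:
e^(−t/τ) = (C − C_in)/(C₀ − C_in) = (0.9964 − 0)/(4.982 − 0) = 0.200000
t = −τ ln(…) = 54.0169 × 1.60944 = 86.9369 s.

86.94 s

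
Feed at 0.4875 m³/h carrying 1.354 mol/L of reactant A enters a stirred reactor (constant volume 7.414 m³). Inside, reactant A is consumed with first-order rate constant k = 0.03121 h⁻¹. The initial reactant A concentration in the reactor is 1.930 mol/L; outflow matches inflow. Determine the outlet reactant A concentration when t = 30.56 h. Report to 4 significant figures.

Accumulation = in − out − consumed: V dC/dt = Q C_in − Q C − k V C.
This is linear with rate a = Q/V + k = 0.0969640 h⁻¹.
C_ss = Q C_in/(Q + kV) = 0.918185 mol/L; C(t) = C_ss + (C₀ − C_ss) e^(−a t).
C(30.56) = 0.918185 + (1.01181)·e^(−0.0969640·30.56) = 0.918185 + (1.01181)·0.0516524 = 0.970448 mol/L.

0.9704 mol/L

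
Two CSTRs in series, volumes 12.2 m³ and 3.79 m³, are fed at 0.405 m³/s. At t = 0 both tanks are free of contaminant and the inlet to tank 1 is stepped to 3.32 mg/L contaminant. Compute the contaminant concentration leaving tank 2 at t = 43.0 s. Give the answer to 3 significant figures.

2.18 mg/L

Time constants: τᵢ = Vᵢ/Q for each well-mixed tank.
τ₁ = 12.2/0.405 = 30.123 s; τ₂ = 3.79/0.405 = 9.3580 s.
Solving the cascade with C₁(0)=C₂(0)=0 gives C₂(t) = C_in[1 − (τ₁ e^(−t/τ₁) − τ₂ e^(−t/τ₂))/(τ₁ − τ₂)].
At t = 43.0: e^(−t/τ₁) = 0.23992, e^(−t/τ₂) = 0.010102.
C₂ = 3.32·[1 − (30.123·0.23992 − 9.3580·0.010102)/(20.765)] = 3.32·0.65651 = 2.1796 mg/L.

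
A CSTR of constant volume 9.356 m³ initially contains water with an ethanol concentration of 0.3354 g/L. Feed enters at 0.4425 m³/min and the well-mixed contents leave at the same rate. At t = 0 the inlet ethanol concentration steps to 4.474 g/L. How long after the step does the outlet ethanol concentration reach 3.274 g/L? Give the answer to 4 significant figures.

Species balance: V dC/dt = Q(C_in − C) ⇒ τ = V/Q = 21.1435 min.
C(t) = C_in + (C₀ − C_in) e^(−t/τ). Set C = 3.274 and solve for t:
e^(−t/τ) = (C − C_in)/(C₀ − C_in) = (3.274 − 4.474)/(0.3354 − 4.474) = 0.289953
t = −τ ln(…) = 21.1435 × 1.23804 = 26.1764 min.

26.18 min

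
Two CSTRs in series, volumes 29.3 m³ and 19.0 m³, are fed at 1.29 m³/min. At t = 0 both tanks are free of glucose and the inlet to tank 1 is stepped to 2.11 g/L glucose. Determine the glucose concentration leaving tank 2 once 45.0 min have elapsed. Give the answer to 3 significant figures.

Species balance on tank i: dCᵢ/dt = (Cᵢ₋₁ − Cᵢ)/τᵢ with τᵢ = Vᵢ/Q.
τ₁ = 29.3/1.29 = 22.713 min; τ₂ = 19.0/1.29 = 14.729 min.
Tank 1: C₁ = C_in(1 − e^(−t/τ₁)). Tank 2 (τ₁ ≠ τ₂): C₂ = C_in[1 − (τ₁ e^(−t/τ₁) − τ₂ e^(−t/τ₂))/(τ₁ − τ₂)].
At t = 45.0: e^(−t/τ₁) = 0.13790, e^(−t/τ₂) = 0.047110.
C₂ = 2.11·[1 − (22.713·0.13790 − 14.729·0.047110)/(7.9845)] = 2.11·0.69462 = 1.4657 g/L.

1.47 g/L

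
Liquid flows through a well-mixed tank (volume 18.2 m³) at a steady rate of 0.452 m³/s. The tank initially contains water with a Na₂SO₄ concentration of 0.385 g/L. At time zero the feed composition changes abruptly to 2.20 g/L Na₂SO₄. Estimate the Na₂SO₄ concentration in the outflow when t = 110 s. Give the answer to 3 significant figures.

Accumulation = in − out for the solute gives V dC/dt = Q(C_in − C).
Time constant τ = V/Q = 18.2/0.452 = 40.265 s.
This is linear first-order; C(t) = C_in + (C₀ − C_in) e^(−t/τ).
C(110) = 2.20 + (0.385 − 2.20)·e^(−110/40.265) = 2.20 + (-1.8150)·0.065098 = 2.0818 g/L.

2.08 g/L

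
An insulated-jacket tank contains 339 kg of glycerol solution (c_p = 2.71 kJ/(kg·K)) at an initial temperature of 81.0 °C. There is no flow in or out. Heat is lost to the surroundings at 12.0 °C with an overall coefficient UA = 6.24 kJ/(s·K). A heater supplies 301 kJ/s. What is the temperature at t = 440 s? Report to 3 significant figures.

M c_p dT/dt = −UA(T − T_amb) + Q̇.
dT/dt = (T_ss − T)/τ with T_ss = T_amb + Q̇/UA = 12.0 + 301/6.24 = 60.237 °C, τ = M c_p/UA = 339·2.71/6.24 = 147.23 s.
Solution: T(t) = T_ss + (T₀ − T_ss) e^(−t/τ).
T(440) = 60.237 + (20.763)·0.050358 = 61.283 °C.

61.3 °C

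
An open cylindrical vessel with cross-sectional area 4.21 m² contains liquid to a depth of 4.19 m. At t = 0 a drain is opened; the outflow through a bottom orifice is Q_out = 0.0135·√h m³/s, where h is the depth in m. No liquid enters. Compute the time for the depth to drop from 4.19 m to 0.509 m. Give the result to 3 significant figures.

832 s

A dh/dt = −Q_out = −0.0135 √h.
∫ h^(−1/2) dh = −(0.0135/A) ∫ dt, giving 2√h = 2√h₀ − (0.0135/A) t.
t = 2A(√h₀ − √h)/0.0135 = 2·4.21·(√4.19 − √0.509)/0.0135
  = 8.4200 × (2.0469 − 0.71344) / 0.0135 = 831.71 s.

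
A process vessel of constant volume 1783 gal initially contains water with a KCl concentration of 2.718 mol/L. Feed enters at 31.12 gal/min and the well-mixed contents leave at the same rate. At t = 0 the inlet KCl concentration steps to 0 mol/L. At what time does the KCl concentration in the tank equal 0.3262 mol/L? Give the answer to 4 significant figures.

Species balance: V dC/dt = Q(C_in − C) ⇒ τ = V/Q = 57.2943 min.
C(t) = C_in + (C₀ − C_in) e^(−t/τ). Set C = 0.3262 and solve for t:
e^(−t/τ) = (C − C_in)/(C₀ − C_in) = (0.3262 − 0)/(2.718 − 0) = 0.120015
t = −τ ln(…) = 57.2943 × 2.12014 = 121.472 min.

121.5 min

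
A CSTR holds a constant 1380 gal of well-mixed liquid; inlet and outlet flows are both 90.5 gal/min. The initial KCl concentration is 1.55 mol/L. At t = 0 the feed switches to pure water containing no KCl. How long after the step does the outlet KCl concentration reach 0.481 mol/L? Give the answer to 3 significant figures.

Species balance: V dC/dt = Q(C_in − C) ⇒ τ = V/Q = 15.249 min.
C(t) = C_in + (C₀ − C_in) e^(−t/τ). Set C = 0.481 and solve for t:
e^(−t/τ) = (C − C_in)/(C₀ − C_in) = (0.481 − 0)/(1.55 − 0) = 0.31032
t = −τ ln(…) = 15.249 × 1.1701 = 17.843 min.

17.8 min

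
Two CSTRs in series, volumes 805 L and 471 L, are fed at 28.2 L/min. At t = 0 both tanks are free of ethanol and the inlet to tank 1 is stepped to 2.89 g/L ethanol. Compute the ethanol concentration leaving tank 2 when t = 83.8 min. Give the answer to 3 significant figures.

Species balance on tank i: dCᵢ/dt = (Cᵢ₋₁ − Cᵢ)/τᵢ with τᵢ = Vᵢ/Q.
τ₁ = 805/28.2 = 28.546 min; τ₂ = 471/28.2 = 16.702 min.
Tank 1: C₁ = C_in(1 − e^(−t/τ₁)). Tank 2 (τ₁ ≠ τ₂): C₂ = C_in[1 − (τ₁ e^(−t/τ₁) − τ₂ e^(−t/τ₂))/(τ₁ − τ₂)].
At t = 83.8: e^(−t/τ₁) = 0.053099, e^(−t/τ₂) = 0.0066222.
C₂ = 2.89·[1 − (28.546·0.053099 − 16.702·0.0066222)/(11.844)] = 2.89·0.88136 = 2.5471 g/L.

2.55 g/L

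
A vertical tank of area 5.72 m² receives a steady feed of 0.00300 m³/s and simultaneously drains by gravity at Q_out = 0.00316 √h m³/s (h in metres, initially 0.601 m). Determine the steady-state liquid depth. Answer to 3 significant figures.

Level balance: A dh/dt = 0.00300 − 0.00316 √h. Setting dh/dt = 0:
Q_in = 0.00316 √h_ss ⇒ √h_ss = 0.00300/0.00316 = 0.94937.
h_ss = 0.94937² = 0.90130 m. (Since h₀ = 0.601 m < h_ss, the level will rise toward this value.)

0.901 m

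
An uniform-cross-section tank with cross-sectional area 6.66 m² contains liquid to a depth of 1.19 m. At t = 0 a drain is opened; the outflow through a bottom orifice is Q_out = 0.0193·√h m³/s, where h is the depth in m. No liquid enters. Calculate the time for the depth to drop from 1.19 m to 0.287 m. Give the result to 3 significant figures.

Mass balance (ρ constant): A dh/dt = −0.0193 √h.
This is separable: 2 d(√h)/dt = −0.0193/A, so √h = √h₀ − (0.0193/(2A)) t.
t = 2A(√h₀ − √h)/0.0193 = 2·6.66·(√1.19 − √0.287)/0.0193
  = 13.320 × (1.0909 − 0.53572) / 0.0193 = 383.14 s.

383 s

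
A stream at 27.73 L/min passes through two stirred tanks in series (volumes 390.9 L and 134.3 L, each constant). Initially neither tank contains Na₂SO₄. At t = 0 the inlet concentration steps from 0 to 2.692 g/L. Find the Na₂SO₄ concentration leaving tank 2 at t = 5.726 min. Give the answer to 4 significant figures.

Each tank obeys Vᵢ dCᵢ/dt = Q(Cᵢ₋₁ − Cᵢ), so τᵢ = Vᵢ/Q.
τ₁ = 390.9/27.73 = 14.0966 min; τ₂ = 134.3/27.73 = 4.84313 min.
Solving the cascade with C₁(0)=C₂(0)=0 gives C₂(t) = C_in[1 − (τ₁ e^(−t/τ₁) − τ₂ e^(−t/τ₂))/(τ₁ − τ₂)].
At t = 5.726: e^(−t/τ₁) = 0.666180, e^(−t/τ₂) = 0.306575.
C₂ = 2.692·[1 − (14.0966·0.666180 − 4.84313·0.306575)/(9.25352)] = 2.692·0.145609 = 0.391981 g/L.

0.3920 g/L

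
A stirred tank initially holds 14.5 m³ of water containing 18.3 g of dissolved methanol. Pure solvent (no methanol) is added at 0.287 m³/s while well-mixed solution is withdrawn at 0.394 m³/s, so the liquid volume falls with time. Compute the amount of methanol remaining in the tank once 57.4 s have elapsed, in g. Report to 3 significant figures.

2.41 g

Let m(t) be the amount of methanol. Volume: V(t) = V₀ + (Q_in − Q_out) t = 14.5 − 0.10700 t; V(57.4) = 8.3582 m³.
No methanol enters, so dm/dt = −Q_out · (m/V).
Separate: dm/m = −Q_out dt/V(t) ⇒ ln(m/m₀) = −(Q_out/(Q_in−Q_out)) ln(V/V₀).
m = m₀ (V₀/V)^(Q_out/(Q_in−Q_out)) = 18.3 × (14.5/8.3582)^(-3.6822) = 2.4069 g.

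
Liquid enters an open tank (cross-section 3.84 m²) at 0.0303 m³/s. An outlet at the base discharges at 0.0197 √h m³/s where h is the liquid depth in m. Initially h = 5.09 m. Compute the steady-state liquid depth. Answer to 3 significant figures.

Volume balance on the tank: A dh/dt = Q_in − 0.0197 √h. At steady state dh/dt = 0:
Q_in = 0.0197 √h_ss ⇒ √h_ss = 0.0303/0.0197 = 1.5381.
h_ss = 1.5381² = 2.3657 m. (Since h₀ = 5.09 m > h_ss, the level will fall toward this value.)

2.37 m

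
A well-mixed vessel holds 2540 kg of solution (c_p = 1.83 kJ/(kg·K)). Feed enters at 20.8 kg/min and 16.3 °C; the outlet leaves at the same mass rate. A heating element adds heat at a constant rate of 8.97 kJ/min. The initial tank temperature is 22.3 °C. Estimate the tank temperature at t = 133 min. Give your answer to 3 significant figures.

M c_p dT/dt = ṁ c_p (T_in − T) + Q̇.
Rearrange: dT/dt = (T_ss − T)/τ with τ = M/ṁ = 122.12 min and T_ss = T_in + Q̇/(ṁ c_p) = 16.536 °C.
Solution: T(t) = T_ss + (T₀ − T_ss) e^(−t/τ).
T(133) = 16.536 + (5.7643)·e^(−133/122.12) = 16.536 + (5.7643)·0.33651 = 18.475 °C.

18.5 °C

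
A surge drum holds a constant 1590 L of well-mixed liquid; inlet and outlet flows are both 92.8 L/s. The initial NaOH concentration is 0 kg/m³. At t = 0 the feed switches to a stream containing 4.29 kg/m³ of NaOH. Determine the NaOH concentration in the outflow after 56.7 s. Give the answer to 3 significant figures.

Mass balance on the solute (V constant): V dC/dt = Q(C_in − C).
Time constant τ = V/Q = 1590/92.8 = 17.134 s.
C approaches C_in exponentially: C(t) = C_in + (C₀ − C_in) e^(−t/τ).
C(56.7) = 4.29 + (0 − 4.29)·e^(−56.7/17.134) = 4.29 + (-4.2900)·0.036542 = 4.1332 kg/m³.

4.13 kg/m³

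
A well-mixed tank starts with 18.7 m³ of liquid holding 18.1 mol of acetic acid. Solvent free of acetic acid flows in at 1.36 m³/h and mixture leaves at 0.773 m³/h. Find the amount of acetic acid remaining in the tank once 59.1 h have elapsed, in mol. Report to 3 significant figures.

Let m(t) be the amount of acetic acid. Volume: V(t) = V₀ + (Q_in − Q_out) t = 18.7 + 0.58700 t; V(59.1) = 53.392 m³.
Solute balance: dm/dt = 0 − Q_out C = −Q_out m/V(t).
Separate: dm/m = −Q_out dt/V(t) ⇒ ln(m/m₀) = −(Q_out/(Q_in−Q_out)) ln(V/V₀).
m = m₀ (V₀/V)^(Q_out/(Q_in−Q_out)) = 18.1 × (18.7/53.392)^(1.3169) = 4.5464 mol.

4.55 mol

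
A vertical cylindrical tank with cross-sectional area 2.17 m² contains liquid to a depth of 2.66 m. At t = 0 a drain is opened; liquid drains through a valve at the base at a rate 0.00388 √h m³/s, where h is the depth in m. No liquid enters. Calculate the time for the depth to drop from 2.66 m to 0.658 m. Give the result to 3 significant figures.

917 s

With no inflow, A dh/dt = −0.00388 √h.
Separate and integrate: 2(√h − √h₀) = −(0.00388/A) t.
t = 2A(√h₀ − √h)/0.00388 = 2·2.17·(√2.66 − √0.658)/0.00388
  = 4.3400 × (1.6310 − 0.81117) / 0.00388 = 916.97 s.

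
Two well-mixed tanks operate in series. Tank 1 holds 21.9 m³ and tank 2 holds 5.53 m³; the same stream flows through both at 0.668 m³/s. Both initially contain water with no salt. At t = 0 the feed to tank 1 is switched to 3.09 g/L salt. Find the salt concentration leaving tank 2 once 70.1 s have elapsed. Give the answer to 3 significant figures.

2.60 g/L

Species balance on tank i: dCᵢ/dt = (Cᵢ₋₁ − Cᵢ)/τᵢ with τᵢ = Vᵢ/Q.
τ₁ = 21.9/0.668 = 32.784 s; τ₂ = 5.53/0.668 = 8.2784 s.
Solving the cascade with C₁(0)=C₂(0)=0 gives C₂(t) = C_in[1 − (τ₁ e^(−t/τ₁) − τ₂ e^(−t/τ₂))/(τ₁ − τ₂)].
At t = 70.1: e^(−t/τ₁) = 0.11787, e^(−t/τ₂) = 0.00021013.
C₂ = 3.09·[1 − (32.784·0.11787 − 8.2784·0.00021013)/(24.506)] = 3.09·0.84239 = 2.6030 g/L.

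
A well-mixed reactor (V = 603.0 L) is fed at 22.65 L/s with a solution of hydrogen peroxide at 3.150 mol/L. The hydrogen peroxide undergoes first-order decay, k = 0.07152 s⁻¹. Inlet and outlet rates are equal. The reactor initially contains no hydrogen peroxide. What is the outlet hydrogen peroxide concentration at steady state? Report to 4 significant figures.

1.085 mol/L

Accumulation = in − out − consumed: V dC/dt = Q C_in − Q C − k V C.
Steady state (dC/dt = 0): C_ss = Q C_in/(Q + kV) = C_in/(1 + kV/Q).
C_ss = 22.65·3.150/(22.65 + 0.07152·603.0) = 71.3475/65.7766 = 1.08469 mol/L.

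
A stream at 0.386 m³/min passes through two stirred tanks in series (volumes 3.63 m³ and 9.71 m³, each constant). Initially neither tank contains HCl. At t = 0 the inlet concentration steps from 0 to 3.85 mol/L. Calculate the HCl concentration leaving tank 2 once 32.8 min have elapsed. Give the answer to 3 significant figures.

2.25 mol/L

Time constants: τᵢ = Vᵢ/Q for each well-mixed tank.
τ₁ = 3.63/0.386 = 9.4041 min; τ₂ = 9.71/0.386 = 25.155 min.
Solving the cascade with C₁(0)=C₂(0)=0 gives C₂(t) = C_in[1 − (τ₁ e^(−t/τ₁) − τ₂ e^(−t/τ₂))/(τ₁ − τ₂)].
At t = 32.8: e^(−t/τ₁) = 0.030567, e^(−t/τ₂) = 0.27147.
C₂ = 3.85·[1 − (9.4041·0.030567 − 25.155·0.27147)/(-15.751)] = 3.85·0.58470 = 2.2511 mol/L.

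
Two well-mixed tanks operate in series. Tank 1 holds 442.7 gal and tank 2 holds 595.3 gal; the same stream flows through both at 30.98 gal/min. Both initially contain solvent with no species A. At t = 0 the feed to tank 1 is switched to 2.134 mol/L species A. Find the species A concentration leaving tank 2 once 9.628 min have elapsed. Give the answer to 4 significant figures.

Each tank obeys Vᵢ dCᵢ/dt = Q(Cᵢ₋₁ − Cᵢ), so τᵢ = Vᵢ/Q.
τ₁ = 442.7/30.98 = 14.2899 min; τ₂ = 595.3/30.98 = 19.2156 min.
Tank 1: C₁ = C_in(1 − e^(−t/τ₁)). Tank 2 (τ₁ ≠ τ₂): C₂ = C_in[1 − (τ₁ e^(−t/τ₁) − τ₂ e^(−t/τ₂))/(τ₁ − τ₂)].
At t = 9.628: e^(−t/τ₁) = 0.509786, e^(−t/τ₂) = 0.605894.
C₂ = 2.134·[1 − (14.2899·0.509786 − 19.2156·0.605894)/(-4.92576)] = 2.134·0.115293 = 0.246035 mol/L.

0.2460 mol/L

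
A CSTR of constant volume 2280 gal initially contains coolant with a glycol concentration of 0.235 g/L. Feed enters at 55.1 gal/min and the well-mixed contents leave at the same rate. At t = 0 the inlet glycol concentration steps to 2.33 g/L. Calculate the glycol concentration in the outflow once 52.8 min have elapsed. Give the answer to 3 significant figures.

Transient balance on the dissolved component: V dC/dt = Q(C_in − C).
So dC/dt = (C_in − C)/τ with τ = V/Q = 2280/55.1 = 41.379 min.
Integrating: C(t) = C_in + (C₀ − C_in) e^(−t/τ).
C(52.8) = 2.33 + (0.235 − 2.33)·e^(−52.8/41.379) = 2.33 + (-2.0950)·0.27915 = 1.7452 g/L.

1.75 g/L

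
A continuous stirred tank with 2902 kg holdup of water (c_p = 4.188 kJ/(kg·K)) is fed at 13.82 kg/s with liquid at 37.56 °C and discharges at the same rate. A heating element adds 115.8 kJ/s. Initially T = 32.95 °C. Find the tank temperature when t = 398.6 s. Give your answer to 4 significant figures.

M c_p dT/dt = ṁ c_p (T_in − T) + Q̇.
Rearrange: dT/dt = (T_ss − T)/τ with τ = M/ṁ = 209.986 s and T_ss = T_in + Q̇/(ṁ c_p) = 39.5608 °C.
Solution: T(t) = T_ss + (T₀ − T_ss) e^(−t/τ).
T(398.6) = 39.5608 + (-6.61075)·e^(−398.6/209.986) = 39.5608 + (-6.61075)·0.149834 = 38.5702 °C.

38.57 °C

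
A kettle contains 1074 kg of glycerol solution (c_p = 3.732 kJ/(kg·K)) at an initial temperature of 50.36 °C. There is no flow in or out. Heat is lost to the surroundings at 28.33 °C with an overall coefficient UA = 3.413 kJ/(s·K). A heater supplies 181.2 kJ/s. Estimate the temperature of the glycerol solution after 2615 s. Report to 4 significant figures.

78.07 °C

Lumped-capacitance energy balance: M c_p dT/dt = UA(T_amb − T) + Q̇.
dT/dt = (T_ss − T)/τ with T_ss = T_amb + Q̇/UA = 28.33 + 181.2/3.413 = 81.4211 °C, τ = M c_p/UA = 1074·3.732/3.413 = 1174.38 s.
Integrating: T(t) = T_ss + (T₀ − T_ss) e^(−t/τ).
T(2615) = 81.4211 + (-31.0611)·0.107884 = 78.0701 °C.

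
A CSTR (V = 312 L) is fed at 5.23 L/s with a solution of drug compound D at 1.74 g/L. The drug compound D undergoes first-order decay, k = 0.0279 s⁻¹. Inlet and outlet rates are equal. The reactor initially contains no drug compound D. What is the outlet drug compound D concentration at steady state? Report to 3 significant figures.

0.653 g/L

Species balance: V dC/dt = Q C_in − Q C − k V C.
Steady state (dC/dt = 0): C_ss = Q C_in/(Q + kV) = C_in/(1 + kV/Q).
C_ss = 5.23·1.74/(5.23 + 0.0279·312) = 9.1002/13.935 = 0.65306 g/L.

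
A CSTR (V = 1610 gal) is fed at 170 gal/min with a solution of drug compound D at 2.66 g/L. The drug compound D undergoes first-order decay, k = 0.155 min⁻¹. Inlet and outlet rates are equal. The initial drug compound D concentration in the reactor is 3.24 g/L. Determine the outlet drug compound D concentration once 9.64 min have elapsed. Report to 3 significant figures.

Species balance: V dC/dt = Q C_in − Q C − k V C.
dC/dt = (Q/V) C_in − (Q/V + k) C; effective rate a = Q/V + k = 0.10559 + 0.155 = 0.26059 min⁻¹.
C_ss = Q C_in/(Q + kV) = 1.0778 g/L; C(t) = C_ss + (C₀ − C_ss) e^(−a t).
C(9.64) = 1.0778 + (2.1622)·e^(−0.26059·9.64) = 1.0778 + (2.1622)·0.081099 = 1.2532 g/L.

1.25 g/L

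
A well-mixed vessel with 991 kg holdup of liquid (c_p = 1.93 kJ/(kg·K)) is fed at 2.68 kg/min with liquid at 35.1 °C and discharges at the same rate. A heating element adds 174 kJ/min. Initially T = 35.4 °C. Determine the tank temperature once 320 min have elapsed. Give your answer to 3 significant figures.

54.7 °C

Energy balance: M c_p dT/dt = ṁ c_p (T_in − T) + 174.
τ = M/ṁ = 369.78 min; T_ss = T_in + Q̇/(ṁ c_p) = 35.1 + 174/(2.68·1.93) = 68.740 °C.
Integrating: T(t) = T_ss + (T₀ − T_ss) e^(−t/τ).
T(320) = 68.740 + (-33.340)·e^(−320/369.78) = 68.740 + (-33.340)·0.42089 = 54.708 °C.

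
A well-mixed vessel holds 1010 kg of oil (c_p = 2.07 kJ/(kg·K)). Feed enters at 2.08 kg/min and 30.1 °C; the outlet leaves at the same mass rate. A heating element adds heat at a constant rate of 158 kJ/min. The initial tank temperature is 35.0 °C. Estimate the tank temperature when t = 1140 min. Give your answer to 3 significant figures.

M c_p dT/dt = ṁ c_p (T_in − T) + Q̇.
Rearrange: dT/dt = (T_ss − T)/τ with τ = M/ṁ = 485.58 min and T_ss = T_in + Q̇/(ṁ c_p) = 66.796 °C.
Solution: T(t) = T_ss + (T₀ − T_ss) e^(−t/τ).
T(1140) = 66.796 + (-31.796)·e^(−1140/485.58) = 66.796 + (-31.796)·0.095587 = 63.757 °C.

63.8 °C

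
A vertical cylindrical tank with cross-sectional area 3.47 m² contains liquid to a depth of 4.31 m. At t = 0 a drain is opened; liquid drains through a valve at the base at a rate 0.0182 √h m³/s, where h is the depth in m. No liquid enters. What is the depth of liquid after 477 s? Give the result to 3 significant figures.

0.681 m

Accumulation of liquid (constant cross-section A): A dh/dt = −0.0182 √h.
This is separable: 2 d(√h)/dt = −0.0182/A, so √h = √h₀ − (0.0182/(2A)) t.
√h = √4.31 − 0.0182·477/(2·3.47) = 2.0761 − 1.2509 = 0.82513.
h = 0.82513² = 0.68084 m.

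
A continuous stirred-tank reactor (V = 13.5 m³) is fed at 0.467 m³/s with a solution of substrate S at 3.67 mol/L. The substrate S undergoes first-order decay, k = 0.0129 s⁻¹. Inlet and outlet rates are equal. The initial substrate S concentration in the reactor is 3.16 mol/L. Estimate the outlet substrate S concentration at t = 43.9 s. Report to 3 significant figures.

V dC/dt = Q(C_in − C) − k V C.
dC/dt = (Q/V) C_in − (Q/V + k) C; effective rate a = Q/V + k = 0.034593 + 0.0129 = 0.047493 s⁻¹.
C_ss = Q C_in/(Q + kV) = 2.6731 mol/L; C(t) = C_ss + (C₀ − C_ss) e^(−a t).
C(43.9) = 2.6731 + (0.48685)·e^(−0.047493·43.9) = 2.6731 + (0.48685)·0.12432 = 2.7337 mol/L.

2.73 mol/L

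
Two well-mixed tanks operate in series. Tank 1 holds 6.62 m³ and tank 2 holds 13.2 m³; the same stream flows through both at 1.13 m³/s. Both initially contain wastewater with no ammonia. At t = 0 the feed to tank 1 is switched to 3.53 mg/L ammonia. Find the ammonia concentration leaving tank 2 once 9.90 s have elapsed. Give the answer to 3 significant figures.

Each tank obeys Vᵢ dCᵢ/dt = Q(Cᵢ₋₁ − Cᵢ), so τᵢ = Vᵢ/Q.
τ₁ = 6.62/1.13 = 5.8584 s; τ₂ = 13.2/1.13 = 11.681 s.
Tank 1: C₁ = C_in(1 − e^(−t/τ₁)). Tank 2 (τ₁ ≠ τ₂): C₂ = C_in[1 − (τ₁ e^(−t/τ₁) − τ₂ e^(−t/τ₂))/(τ₁ − τ₂)].
At t = 9.90: e^(−t/τ₁) = 0.18454, e^(−t/τ₂) = 0.42848.
C₂ = 3.53·[1 − (5.8584·0.18454 − 11.681·0.42848)/(-5.8230)] = 3.53·0.32609 = 1.1511 mg/L.

1.15 mg/L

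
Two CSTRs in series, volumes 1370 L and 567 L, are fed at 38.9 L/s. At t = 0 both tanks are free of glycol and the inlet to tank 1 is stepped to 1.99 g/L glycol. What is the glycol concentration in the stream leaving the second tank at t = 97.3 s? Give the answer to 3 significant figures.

Species balance on tank i: dCᵢ/dt = (Cᵢ₋₁ − Cᵢ)/τᵢ with τᵢ = Vᵢ/Q.
τ₁ = 1370/38.9 = 35.219 s; τ₂ = 567/38.9 = 14.576 s.
Tank 1: C₁ = C_in(1 − e^(−t/τ₁)). Tank 2 (τ₁ ≠ τ₂): C₂ = C_in[1 − (τ₁ e^(−t/τ₁) − τ₂ e^(−t/τ₂))/(τ₁ − τ₂)].
At t = 97.3: e^(−t/τ₁) = 0.063118, e^(−t/τ₂) = 0.0012615.
C₂ = 1.99·[1 − (35.219·0.063118 − 14.576·0.0012615)/(20.643)] = 1.99·0.89321 = 1.7775 g/L.

1.78 g/L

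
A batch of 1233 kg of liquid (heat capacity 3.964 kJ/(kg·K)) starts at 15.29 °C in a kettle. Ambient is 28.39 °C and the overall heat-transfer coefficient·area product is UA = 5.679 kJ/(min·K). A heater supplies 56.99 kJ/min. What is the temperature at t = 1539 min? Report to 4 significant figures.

Lumped-capacitance energy balance: M c_p dT/dt = UA(T_amb − T) + Q̇.
dT/dt = (T_ss − T)/τ with T_ss = T_amb + Q̇/UA = 28.39 + 56.99/5.679 = 38.4252 °C, τ = M c_p/UA = 1233·3.964/5.679 = 860.647 min.
Solution: T(t) = T_ss + (T₀ − T_ss) e^(−t/τ).
T(1539) = 38.4252 + (-23.1352)·0.167263 = 34.5556 °C.

34.56 °C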